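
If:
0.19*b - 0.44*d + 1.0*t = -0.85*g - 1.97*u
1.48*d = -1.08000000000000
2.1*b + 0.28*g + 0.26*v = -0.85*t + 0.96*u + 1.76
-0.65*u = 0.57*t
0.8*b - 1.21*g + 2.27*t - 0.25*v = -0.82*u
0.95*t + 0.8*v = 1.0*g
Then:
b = -1.98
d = -0.73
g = 2.72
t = 3.10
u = -2.71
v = -0.28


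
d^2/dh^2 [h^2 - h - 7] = 2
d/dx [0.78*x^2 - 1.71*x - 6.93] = 1.56*x - 1.71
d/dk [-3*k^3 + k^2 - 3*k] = -9*k^2 + 2*k - 3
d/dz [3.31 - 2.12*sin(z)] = -2.12*cos(z)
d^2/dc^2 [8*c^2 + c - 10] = 16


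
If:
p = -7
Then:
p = -7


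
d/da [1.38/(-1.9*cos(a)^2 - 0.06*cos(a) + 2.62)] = -(5.244*cos(a) + 0.0828)*sin(a)/(1.9*cos(a)^2 + 0.06*cos(a) - 2.62)^2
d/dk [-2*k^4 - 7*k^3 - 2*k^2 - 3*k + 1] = -8*k^3 - 21*k^2 - 4*k - 3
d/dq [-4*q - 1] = -4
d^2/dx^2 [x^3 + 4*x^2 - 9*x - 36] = 6*x + 8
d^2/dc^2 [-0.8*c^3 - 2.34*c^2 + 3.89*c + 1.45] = -4.8*c - 4.68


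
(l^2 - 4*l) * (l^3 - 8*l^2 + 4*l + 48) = l^5 - 12*l^4 + 36*l^3 + 32*l^2 - 192*l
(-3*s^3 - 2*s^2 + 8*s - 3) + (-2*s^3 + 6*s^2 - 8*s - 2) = -5*s^3 + 4*s^2 - 5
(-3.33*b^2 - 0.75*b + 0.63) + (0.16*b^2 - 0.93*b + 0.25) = -3.17*b^2 - 1.68*b + 0.88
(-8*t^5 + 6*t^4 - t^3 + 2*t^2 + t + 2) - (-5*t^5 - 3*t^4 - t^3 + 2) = -3*t^5 + 9*t^4 + 2*t^2 + t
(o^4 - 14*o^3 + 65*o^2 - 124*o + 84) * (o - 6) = o^5 - 20*o^4 + 149*o^3 - 514*o^2 + 828*o - 504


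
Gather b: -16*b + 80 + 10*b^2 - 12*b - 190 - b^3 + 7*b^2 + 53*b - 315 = -b^3 + 17*b^2 + 25*b - 425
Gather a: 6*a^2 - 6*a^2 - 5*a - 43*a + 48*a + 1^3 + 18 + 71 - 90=0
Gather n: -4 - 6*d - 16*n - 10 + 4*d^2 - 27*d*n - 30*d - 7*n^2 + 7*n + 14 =4*d^2 - 36*d - 7*n^2 + n*(-27*d - 9)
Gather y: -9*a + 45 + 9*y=-9*a + 9*y + 45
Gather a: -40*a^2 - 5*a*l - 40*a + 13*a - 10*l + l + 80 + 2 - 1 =-40*a^2 + a*(-5*l - 27) - 9*l + 81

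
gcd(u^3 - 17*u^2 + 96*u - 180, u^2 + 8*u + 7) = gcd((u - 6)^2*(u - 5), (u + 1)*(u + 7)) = 1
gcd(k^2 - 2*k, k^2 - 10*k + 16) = k - 2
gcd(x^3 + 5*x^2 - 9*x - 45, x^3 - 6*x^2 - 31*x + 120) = x^2 + 2*x - 15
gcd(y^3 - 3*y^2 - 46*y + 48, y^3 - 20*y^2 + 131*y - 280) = y - 8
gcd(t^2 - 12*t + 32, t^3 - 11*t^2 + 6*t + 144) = t - 8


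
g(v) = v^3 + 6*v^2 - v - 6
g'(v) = 3*v^2 + 12*v - 1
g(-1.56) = 6.37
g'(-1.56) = -12.42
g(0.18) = -5.98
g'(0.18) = 1.26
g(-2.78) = 21.67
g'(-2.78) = -11.17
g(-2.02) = 12.26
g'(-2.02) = -13.00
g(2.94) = 68.33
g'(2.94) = 60.21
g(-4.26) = 29.84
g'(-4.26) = 2.32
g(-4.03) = 30.02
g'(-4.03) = -0.64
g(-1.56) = 6.37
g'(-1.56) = -12.42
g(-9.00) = -240.00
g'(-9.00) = 134.00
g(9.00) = 1200.00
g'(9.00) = 350.00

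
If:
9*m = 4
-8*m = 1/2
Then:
No Solution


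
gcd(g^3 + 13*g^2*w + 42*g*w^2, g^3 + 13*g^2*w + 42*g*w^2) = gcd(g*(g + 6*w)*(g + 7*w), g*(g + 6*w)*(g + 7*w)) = g^3 + 13*g^2*w + 42*g*w^2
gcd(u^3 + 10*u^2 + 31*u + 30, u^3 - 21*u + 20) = u + 5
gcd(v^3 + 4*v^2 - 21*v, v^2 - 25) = 1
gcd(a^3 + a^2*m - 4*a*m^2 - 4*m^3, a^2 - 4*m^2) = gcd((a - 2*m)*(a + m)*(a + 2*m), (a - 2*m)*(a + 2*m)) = a^2 - 4*m^2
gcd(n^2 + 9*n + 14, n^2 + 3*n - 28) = n + 7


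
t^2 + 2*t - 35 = (t - 5)*(t + 7)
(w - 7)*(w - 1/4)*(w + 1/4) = w^3 - 7*w^2 - w/16 + 7/16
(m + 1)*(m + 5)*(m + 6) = m^3 + 12*m^2 + 41*m + 30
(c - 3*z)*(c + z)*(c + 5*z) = c^3 + 3*c^2*z - 13*c*z^2 - 15*z^3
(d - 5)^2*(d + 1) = d^3 - 9*d^2 + 15*d + 25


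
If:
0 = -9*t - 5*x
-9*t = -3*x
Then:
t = 0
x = 0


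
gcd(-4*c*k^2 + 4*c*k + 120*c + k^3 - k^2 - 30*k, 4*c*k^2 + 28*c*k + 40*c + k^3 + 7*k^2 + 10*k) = k + 5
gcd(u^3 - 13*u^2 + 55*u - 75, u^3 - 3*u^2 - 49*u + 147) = u - 3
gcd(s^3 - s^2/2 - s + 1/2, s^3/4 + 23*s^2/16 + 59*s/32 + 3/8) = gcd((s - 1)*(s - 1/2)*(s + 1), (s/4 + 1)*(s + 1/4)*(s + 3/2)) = 1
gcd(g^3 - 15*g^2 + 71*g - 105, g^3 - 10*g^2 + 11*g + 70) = g^2 - 12*g + 35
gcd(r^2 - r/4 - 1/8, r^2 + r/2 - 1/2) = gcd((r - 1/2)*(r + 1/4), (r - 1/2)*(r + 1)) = r - 1/2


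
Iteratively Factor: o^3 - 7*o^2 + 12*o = (o)*(o^2 - 7*o + 12) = o*(o - 4)*(o - 3)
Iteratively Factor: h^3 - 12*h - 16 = (h - 4)*(h^2 + 4*h + 4) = (h - 4)*(h + 2)*(h + 2)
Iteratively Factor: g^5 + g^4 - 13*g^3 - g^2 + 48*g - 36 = (g + 3)*(g^4 - 2*g^3 - 7*g^2 + 20*g - 12) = (g - 1)*(g + 3)*(g^3 - g^2 - 8*g + 12) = (g - 2)*(g - 1)*(g + 3)*(g^2 + g - 6) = (g - 2)^2*(g - 1)*(g + 3)*(g + 3)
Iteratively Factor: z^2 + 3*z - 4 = (z - 1)*(z + 4)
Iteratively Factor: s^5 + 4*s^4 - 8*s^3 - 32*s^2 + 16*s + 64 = (s - 2)*(s^4 + 6*s^3 + 4*s^2 - 24*s - 32) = (s - 2)*(s + 2)*(s^3 + 4*s^2 - 4*s - 16) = (s - 2)*(s + 2)^2*(s^2 + 2*s - 8) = (s - 2)^2*(s + 2)^2*(s + 4)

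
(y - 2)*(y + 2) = y^2 - 4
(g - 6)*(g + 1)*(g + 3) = g^3 - 2*g^2 - 21*g - 18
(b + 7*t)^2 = b^2 + 14*b*t + 49*t^2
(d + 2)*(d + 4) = d^2 + 6*d + 8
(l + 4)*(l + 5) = l^2 + 9*l + 20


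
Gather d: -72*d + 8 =8 - 72*d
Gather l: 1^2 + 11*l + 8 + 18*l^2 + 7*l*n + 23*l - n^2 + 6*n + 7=18*l^2 + l*(7*n + 34) - n^2 + 6*n + 16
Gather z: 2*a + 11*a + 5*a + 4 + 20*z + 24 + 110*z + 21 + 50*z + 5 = 18*a + 180*z + 54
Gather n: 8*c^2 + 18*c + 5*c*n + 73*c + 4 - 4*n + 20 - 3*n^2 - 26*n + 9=8*c^2 + 91*c - 3*n^2 + n*(5*c - 30) + 33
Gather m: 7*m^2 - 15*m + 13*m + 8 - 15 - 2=7*m^2 - 2*m - 9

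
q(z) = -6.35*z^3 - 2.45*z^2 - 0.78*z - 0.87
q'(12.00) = -2802.78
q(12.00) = -11335.83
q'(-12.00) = -2685.18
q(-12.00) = 10628.49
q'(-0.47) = -2.69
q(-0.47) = -0.39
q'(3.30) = -224.40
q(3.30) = -258.32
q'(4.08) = -337.89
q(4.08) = -476.11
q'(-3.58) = -227.39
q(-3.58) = 261.88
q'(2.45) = -127.13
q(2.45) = -110.87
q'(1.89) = -78.09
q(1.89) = -53.97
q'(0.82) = -17.61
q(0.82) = -6.66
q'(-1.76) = -51.17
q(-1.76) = 27.53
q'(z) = -19.05*z^2 - 4.9*z - 0.78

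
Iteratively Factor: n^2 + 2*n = (n)*(n + 2)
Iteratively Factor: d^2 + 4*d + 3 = (d + 3)*(d + 1)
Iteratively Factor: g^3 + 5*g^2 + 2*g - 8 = (g - 1)*(g^2 + 6*g + 8) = (g - 1)*(g + 2)*(g + 4)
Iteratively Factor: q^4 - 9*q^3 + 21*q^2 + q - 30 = (q - 3)*(q^3 - 6*q^2 + 3*q + 10) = (q - 5)*(q - 3)*(q^2 - q - 2) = (q - 5)*(q - 3)*(q + 1)*(q - 2)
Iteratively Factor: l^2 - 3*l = (l - 3)*(l)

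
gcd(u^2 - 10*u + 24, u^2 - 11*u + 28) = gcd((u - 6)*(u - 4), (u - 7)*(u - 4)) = u - 4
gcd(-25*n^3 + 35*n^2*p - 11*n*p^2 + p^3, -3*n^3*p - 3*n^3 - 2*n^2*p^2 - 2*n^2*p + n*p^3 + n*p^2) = 1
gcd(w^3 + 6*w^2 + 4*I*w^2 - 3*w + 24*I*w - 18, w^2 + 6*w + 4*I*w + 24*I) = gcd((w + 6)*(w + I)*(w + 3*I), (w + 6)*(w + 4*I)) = w + 6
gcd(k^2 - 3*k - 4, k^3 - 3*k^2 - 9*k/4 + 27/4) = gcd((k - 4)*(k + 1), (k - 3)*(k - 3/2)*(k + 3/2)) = 1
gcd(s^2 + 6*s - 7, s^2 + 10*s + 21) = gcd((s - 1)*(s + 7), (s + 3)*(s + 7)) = s + 7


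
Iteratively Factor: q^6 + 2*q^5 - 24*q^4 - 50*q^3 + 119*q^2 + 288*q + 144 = (q - 4)*(q^5 + 6*q^4 - 50*q^2 - 81*q - 36) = (q - 4)*(q + 3)*(q^4 + 3*q^3 - 9*q^2 - 23*q - 12) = (q - 4)*(q + 1)*(q + 3)*(q^3 + 2*q^2 - 11*q - 12) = (q - 4)*(q - 3)*(q + 1)*(q + 3)*(q^2 + 5*q + 4) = (q - 4)*(q - 3)*(q + 1)*(q + 3)*(q + 4)*(q + 1)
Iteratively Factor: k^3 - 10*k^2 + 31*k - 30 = (k - 5)*(k^2 - 5*k + 6) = (k - 5)*(k - 2)*(k - 3)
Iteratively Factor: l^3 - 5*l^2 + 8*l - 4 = (l - 1)*(l^2 - 4*l + 4) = (l - 2)*(l - 1)*(l - 2)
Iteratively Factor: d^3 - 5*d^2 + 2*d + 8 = (d + 1)*(d^2 - 6*d + 8) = (d - 2)*(d + 1)*(d - 4)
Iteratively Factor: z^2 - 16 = (z - 4)*(z + 4)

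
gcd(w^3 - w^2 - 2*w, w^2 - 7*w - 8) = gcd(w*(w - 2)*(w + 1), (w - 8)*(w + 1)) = w + 1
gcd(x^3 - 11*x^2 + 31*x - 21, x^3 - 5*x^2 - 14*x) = x - 7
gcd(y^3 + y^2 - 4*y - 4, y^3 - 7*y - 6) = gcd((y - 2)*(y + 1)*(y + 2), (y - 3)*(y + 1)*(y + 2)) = y^2 + 3*y + 2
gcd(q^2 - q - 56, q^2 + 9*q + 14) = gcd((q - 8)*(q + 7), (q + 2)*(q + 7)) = q + 7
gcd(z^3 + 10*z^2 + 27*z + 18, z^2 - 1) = z + 1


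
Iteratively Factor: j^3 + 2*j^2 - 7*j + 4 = (j - 1)*(j^2 + 3*j - 4) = (j - 1)*(j + 4)*(j - 1)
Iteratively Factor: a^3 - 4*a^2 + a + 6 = (a - 3)*(a^2 - a - 2) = (a - 3)*(a - 2)*(a + 1)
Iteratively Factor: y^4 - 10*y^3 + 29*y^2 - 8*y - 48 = (y - 4)*(y^3 - 6*y^2 + 5*y + 12) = (y - 4)*(y - 3)*(y^2 - 3*y - 4) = (y - 4)^2*(y - 3)*(y + 1)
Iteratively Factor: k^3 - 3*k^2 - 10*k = (k + 2)*(k^2 - 5*k) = k*(k + 2)*(k - 5)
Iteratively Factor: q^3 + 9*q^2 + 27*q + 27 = (q + 3)*(q^2 + 6*q + 9) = (q + 3)^2*(q + 3)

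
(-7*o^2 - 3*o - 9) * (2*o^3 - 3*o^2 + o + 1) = -14*o^5 + 15*o^4 - 16*o^3 + 17*o^2 - 12*o - 9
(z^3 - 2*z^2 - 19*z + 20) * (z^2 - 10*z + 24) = z^5 - 12*z^4 + 25*z^3 + 162*z^2 - 656*z + 480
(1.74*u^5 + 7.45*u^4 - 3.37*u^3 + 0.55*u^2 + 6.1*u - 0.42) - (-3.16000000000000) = 1.74*u^5 + 7.45*u^4 - 3.37*u^3 + 0.55*u^2 + 6.1*u + 2.74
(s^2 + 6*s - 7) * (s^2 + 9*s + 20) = s^4 + 15*s^3 + 67*s^2 + 57*s - 140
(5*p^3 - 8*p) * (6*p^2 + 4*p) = 30*p^5 + 20*p^4 - 48*p^3 - 32*p^2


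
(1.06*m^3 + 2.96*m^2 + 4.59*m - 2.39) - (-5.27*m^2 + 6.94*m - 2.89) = 1.06*m^3 + 8.23*m^2 - 2.35*m + 0.5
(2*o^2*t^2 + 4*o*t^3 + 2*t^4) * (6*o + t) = 12*o^3*t^2 + 26*o^2*t^3 + 16*o*t^4 + 2*t^5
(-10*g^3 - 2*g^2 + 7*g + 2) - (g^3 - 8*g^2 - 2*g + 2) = -11*g^3 + 6*g^2 + 9*g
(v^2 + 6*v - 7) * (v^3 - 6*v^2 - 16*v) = v^5 - 59*v^3 - 54*v^2 + 112*v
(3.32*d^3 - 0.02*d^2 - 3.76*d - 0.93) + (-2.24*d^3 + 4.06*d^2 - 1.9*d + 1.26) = 1.08*d^3 + 4.04*d^2 - 5.66*d + 0.33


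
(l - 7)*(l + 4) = l^2 - 3*l - 28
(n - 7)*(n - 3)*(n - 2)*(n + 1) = n^4 - 11*n^3 + 29*n^2 - n - 42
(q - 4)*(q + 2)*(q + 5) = q^3 + 3*q^2 - 18*q - 40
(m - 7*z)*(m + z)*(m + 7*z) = m^3 + m^2*z - 49*m*z^2 - 49*z^3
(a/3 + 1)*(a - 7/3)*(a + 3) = a^3/3 + 11*a^2/9 - 5*a/3 - 7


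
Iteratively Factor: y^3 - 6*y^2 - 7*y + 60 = (y - 5)*(y^2 - y - 12) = (y - 5)*(y - 4)*(y + 3)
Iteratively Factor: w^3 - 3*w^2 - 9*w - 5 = (w - 5)*(w^2 + 2*w + 1) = (w - 5)*(w + 1)*(w + 1)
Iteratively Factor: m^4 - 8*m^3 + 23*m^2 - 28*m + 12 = (m - 2)*(m^3 - 6*m^2 + 11*m - 6) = (m - 3)*(m - 2)*(m^2 - 3*m + 2) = (m - 3)*(m - 2)^2*(m - 1)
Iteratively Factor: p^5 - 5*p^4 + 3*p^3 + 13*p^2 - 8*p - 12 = (p + 1)*(p^4 - 6*p^3 + 9*p^2 + 4*p - 12) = (p + 1)^2*(p^3 - 7*p^2 + 16*p - 12) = (p - 2)*(p + 1)^2*(p^2 - 5*p + 6) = (p - 2)^2*(p + 1)^2*(p - 3)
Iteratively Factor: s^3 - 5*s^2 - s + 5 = (s - 1)*(s^2 - 4*s - 5) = (s - 5)*(s - 1)*(s + 1)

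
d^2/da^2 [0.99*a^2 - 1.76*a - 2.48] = 1.98000000000000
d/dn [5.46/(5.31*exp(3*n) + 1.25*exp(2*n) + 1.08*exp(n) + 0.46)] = (-86.9778*exp(2*n) - 13.65*exp(n) - 5.8968)*exp(n)/(5.31*exp(3*n) + 1.25*exp(2*n) + 1.08*exp(n) + 0.46)^2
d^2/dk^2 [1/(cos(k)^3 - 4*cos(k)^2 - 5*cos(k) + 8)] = ((-17*cos(k) - 32*cos(2*k) + 9*cos(3*k))*(cos(k)^3 - 4*cos(k)^2 - 5*cos(k) + 8)/4 + 2*(-3*cos(k)^2 + 8*cos(k) + 5)^2*sin(k)^2)/(cos(k)^3 - 4*cos(k)^2 - 5*cos(k) + 8)^3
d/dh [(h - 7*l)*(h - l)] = 2*h - 8*l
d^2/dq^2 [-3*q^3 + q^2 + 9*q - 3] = 2 - 18*q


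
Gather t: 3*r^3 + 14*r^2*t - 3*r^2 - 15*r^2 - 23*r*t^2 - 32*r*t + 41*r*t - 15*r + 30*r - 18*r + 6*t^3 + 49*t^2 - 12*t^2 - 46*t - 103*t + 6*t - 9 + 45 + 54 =3*r^3 - 18*r^2 - 3*r + 6*t^3 + t^2*(37 - 23*r) + t*(14*r^2 + 9*r - 143) + 90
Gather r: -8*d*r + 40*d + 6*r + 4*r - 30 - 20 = 40*d + r*(10 - 8*d) - 50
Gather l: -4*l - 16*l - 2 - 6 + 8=-20*l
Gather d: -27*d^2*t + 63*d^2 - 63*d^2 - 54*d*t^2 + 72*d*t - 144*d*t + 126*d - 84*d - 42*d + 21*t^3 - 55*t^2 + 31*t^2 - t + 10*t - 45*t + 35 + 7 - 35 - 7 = -27*d^2*t + d*(-54*t^2 - 72*t) + 21*t^3 - 24*t^2 - 36*t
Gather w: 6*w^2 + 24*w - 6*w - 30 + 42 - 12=6*w^2 + 18*w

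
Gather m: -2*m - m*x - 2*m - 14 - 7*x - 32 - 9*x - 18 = m*(-x - 4) - 16*x - 64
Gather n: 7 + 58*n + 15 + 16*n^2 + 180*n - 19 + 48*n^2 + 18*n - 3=64*n^2 + 256*n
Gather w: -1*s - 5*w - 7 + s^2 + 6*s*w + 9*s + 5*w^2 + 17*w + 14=s^2 + 8*s + 5*w^2 + w*(6*s + 12) + 7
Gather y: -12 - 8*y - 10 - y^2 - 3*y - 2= -y^2 - 11*y - 24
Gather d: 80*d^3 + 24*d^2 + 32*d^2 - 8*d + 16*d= 80*d^3 + 56*d^2 + 8*d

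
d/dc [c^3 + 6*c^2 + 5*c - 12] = 3*c^2 + 12*c + 5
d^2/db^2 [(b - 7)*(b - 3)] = 2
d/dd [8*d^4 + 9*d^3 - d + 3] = 32*d^3 + 27*d^2 - 1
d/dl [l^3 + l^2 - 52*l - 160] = 3*l^2 + 2*l - 52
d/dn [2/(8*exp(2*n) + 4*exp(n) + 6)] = (-8*exp(n) - 2)*exp(n)/(4*exp(2*n) + 2*exp(n) + 3)^2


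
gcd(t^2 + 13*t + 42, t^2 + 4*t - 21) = t + 7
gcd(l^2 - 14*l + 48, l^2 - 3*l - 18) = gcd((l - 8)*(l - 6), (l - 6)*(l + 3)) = l - 6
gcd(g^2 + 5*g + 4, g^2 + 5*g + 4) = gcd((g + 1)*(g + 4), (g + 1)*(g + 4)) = g^2 + 5*g + 4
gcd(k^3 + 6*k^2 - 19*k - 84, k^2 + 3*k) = k + 3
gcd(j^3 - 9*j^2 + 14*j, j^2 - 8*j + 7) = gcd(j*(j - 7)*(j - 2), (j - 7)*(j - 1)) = j - 7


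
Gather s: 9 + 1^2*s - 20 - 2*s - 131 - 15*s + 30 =-16*s - 112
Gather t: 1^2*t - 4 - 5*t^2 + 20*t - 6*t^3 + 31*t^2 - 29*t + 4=-6*t^3 + 26*t^2 - 8*t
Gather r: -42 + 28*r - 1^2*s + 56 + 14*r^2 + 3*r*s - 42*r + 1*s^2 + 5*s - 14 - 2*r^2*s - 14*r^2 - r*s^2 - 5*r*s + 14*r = -2*r^2*s + r*(-s^2 - 2*s) + s^2 + 4*s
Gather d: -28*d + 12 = 12 - 28*d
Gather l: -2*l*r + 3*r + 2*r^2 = -2*l*r + 2*r^2 + 3*r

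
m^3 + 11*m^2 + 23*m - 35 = (m - 1)*(m + 5)*(m + 7)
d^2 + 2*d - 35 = (d - 5)*(d + 7)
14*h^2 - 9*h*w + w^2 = (-7*h + w)*(-2*h + w)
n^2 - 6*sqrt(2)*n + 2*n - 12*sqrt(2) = (n + 2)*(n - 6*sqrt(2))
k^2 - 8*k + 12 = (k - 6)*(k - 2)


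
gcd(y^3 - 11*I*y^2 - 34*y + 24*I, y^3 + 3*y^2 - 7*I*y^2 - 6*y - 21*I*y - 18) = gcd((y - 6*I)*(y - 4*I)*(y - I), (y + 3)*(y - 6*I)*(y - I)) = y^2 - 7*I*y - 6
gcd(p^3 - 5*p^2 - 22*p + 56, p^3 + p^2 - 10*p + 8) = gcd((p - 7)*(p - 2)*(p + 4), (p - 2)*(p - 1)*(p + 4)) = p^2 + 2*p - 8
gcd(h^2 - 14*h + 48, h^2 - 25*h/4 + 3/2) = h - 6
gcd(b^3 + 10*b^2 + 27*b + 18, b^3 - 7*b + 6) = b + 3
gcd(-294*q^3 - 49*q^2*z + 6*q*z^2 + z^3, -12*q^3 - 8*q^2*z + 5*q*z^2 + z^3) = 6*q + z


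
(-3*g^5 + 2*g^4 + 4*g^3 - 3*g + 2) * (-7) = 21*g^5 - 14*g^4 - 28*g^3 + 21*g - 14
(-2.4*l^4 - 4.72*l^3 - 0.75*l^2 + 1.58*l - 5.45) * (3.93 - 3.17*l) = 7.608*l^5 + 5.5304*l^4 - 16.1721*l^3 - 7.9561*l^2 + 23.4859*l - 21.4185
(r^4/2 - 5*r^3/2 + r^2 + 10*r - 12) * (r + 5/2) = r^5/2 - 5*r^4/4 - 21*r^3/4 + 25*r^2/2 + 13*r - 30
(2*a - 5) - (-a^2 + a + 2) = a^2 + a - 7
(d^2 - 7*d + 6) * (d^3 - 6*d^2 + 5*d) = d^5 - 13*d^4 + 53*d^3 - 71*d^2 + 30*d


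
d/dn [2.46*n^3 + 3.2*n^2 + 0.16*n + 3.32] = 7.38*n^2 + 6.4*n + 0.16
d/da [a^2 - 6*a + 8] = 2*a - 6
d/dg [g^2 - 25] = 2*g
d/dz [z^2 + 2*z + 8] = 2*z + 2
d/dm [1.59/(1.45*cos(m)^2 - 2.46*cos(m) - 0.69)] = (4.611*cos(m) - 3.9114)*sin(m)/(-1.45*cos(m)^2 + 2.46*cos(m) + 0.69)^2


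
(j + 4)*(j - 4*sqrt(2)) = j^2 - 4*sqrt(2)*j + 4*j - 16*sqrt(2)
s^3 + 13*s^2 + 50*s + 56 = (s + 2)*(s + 4)*(s + 7)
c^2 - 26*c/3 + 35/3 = (c - 7)*(c - 5/3)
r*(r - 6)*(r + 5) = r^3 - r^2 - 30*r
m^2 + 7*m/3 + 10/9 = (m + 2/3)*(m + 5/3)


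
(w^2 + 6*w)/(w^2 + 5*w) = (w + 6)/(w + 5)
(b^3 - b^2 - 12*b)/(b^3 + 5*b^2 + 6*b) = (b - 4)/(b + 2)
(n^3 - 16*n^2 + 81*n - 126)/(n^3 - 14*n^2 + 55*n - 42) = (n - 3)/(n - 1)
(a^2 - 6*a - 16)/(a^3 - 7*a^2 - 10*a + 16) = 1/(a - 1)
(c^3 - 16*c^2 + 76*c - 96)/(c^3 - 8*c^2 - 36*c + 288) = (c - 2)/(c + 6)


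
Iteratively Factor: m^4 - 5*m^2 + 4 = (m - 2)*(m^3 + 2*m^2 - m - 2) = (m - 2)*(m + 1)*(m^2 + m - 2) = (m - 2)*(m - 1)*(m + 1)*(m + 2)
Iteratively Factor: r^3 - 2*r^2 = (r)*(r^2 - 2*r) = r*(r - 2)*(r)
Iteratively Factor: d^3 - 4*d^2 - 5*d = (d - 5)*(d^2 + d) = d*(d - 5)*(d + 1)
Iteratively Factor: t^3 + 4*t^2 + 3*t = (t)*(t^2 + 4*t + 3) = t*(t + 1)*(t + 3)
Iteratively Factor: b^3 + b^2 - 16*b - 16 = (b + 1)*(b^2 - 16) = (b + 1)*(b + 4)*(b - 4)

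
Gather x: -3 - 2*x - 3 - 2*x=-4*x - 6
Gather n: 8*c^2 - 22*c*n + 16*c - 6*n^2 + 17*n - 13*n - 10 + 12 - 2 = 8*c^2 + 16*c - 6*n^2 + n*(4 - 22*c)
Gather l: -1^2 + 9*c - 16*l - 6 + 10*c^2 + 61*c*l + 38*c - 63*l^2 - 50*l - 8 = 10*c^2 + 47*c - 63*l^2 + l*(61*c - 66) - 15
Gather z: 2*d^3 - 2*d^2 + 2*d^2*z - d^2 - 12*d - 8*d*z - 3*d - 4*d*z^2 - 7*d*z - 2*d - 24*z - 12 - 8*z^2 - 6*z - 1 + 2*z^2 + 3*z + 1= 2*d^3 - 3*d^2 - 17*d + z^2*(-4*d - 6) + z*(2*d^2 - 15*d - 27) - 12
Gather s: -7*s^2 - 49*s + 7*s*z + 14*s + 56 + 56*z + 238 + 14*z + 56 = -7*s^2 + s*(7*z - 35) + 70*z + 350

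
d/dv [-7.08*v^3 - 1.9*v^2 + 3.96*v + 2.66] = -21.24*v^2 - 3.8*v + 3.96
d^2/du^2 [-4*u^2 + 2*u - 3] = -8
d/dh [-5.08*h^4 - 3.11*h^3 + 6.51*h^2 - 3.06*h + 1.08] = -20.32*h^3 - 9.33*h^2 + 13.02*h - 3.06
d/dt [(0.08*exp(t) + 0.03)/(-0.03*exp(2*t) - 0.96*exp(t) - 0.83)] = (0.0024*exp(2*t) + 0.0018*exp(t) - 0.0376)*exp(t)/(0.0009*exp(4*t) + 0.0576*exp(3*t) + 0.9714*exp(2*t) + 1.5936*exp(t) + 0.6889)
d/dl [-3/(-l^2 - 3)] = -6*l/(l^2 + 3)^2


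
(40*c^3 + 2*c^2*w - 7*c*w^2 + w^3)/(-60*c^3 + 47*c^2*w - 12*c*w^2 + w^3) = (2*c + w)/(-3*c + w)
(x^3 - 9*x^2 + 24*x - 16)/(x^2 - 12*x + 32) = (x^2 - 5*x + 4)/(x - 8)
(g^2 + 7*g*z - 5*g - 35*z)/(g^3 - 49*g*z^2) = (5 - g)/(g*(-g + 7*z))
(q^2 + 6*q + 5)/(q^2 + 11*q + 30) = (q + 1)/(q + 6)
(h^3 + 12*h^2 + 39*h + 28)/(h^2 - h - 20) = (h^2 + 8*h + 7)/(h - 5)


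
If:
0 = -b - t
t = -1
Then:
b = 1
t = -1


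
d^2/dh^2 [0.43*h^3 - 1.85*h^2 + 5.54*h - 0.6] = 2.58*h - 3.7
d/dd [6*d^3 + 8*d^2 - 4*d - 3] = 18*d^2 + 16*d - 4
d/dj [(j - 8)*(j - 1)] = 2*j - 9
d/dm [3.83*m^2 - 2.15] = 7.66*m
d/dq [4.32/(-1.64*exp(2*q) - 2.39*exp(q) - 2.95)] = (14.1696*exp(q) + 10.3248)*exp(q)/(1.64*exp(2*q) + 2.39*exp(q) + 2.95)^2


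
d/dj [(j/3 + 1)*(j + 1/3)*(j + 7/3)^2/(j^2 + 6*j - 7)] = 2*(27*j^5 + 351*j^4 + 918*j^3 - 794*j^2 - 4305*j - 2597)/(81*(j^4 + 12*j^3 + 22*j^2 - 84*j + 49))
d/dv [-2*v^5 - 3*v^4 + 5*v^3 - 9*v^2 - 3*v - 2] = -10*v^4 - 12*v^3 + 15*v^2 - 18*v - 3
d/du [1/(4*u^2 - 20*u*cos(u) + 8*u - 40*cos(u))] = (-5*u*sin(u) - 2*u - 10*sin(u) + 5*cos(u) - 2)/(4*(u + 2)^2*(u - 5*cos(u))^2)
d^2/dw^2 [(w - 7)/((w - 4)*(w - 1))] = 2*(w^3 - 21*w^2 + 93*w - 127)/(w^6 - 15*w^5 + 87*w^4 - 245*w^3 + 348*w^2 - 240*w + 64)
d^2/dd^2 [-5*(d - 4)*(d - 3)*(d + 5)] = 20 - 30*d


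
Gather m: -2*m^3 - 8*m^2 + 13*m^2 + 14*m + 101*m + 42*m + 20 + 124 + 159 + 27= -2*m^3 + 5*m^2 + 157*m + 330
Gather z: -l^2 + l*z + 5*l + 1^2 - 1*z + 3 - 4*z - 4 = -l^2 + 5*l + z*(l - 5)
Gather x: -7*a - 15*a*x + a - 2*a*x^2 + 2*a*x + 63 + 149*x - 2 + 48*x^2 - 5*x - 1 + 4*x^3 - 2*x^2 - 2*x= -6*a + 4*x^3 + x^2*(46 - 2*a) + x*(142 - 13*a) + 60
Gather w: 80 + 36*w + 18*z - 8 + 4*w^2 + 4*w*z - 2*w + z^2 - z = 4*w^2 + w*(4*z + 34) + z^2 + 17*z + 72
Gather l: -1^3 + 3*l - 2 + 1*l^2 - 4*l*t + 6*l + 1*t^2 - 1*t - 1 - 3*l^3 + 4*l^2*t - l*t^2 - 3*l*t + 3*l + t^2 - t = -3*l^3 + l^2*(4*t + 1) + l*(-t^2 - 7*t + 12) + 2*t^2 - 2*t - 4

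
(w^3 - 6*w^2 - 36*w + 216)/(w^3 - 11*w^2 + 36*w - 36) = (w^2 - 36)/(w^2 - 5*w + 6)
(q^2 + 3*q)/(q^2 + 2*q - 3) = q/(q - 1)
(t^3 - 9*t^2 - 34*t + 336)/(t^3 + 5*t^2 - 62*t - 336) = (t - 7)/(t + 7)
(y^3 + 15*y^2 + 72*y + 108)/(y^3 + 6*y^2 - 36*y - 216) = (y + 3)/(y - 6)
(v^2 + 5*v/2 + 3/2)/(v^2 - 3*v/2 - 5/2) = (2*v + 3)/(2*v - 5)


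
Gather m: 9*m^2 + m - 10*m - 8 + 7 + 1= 9*m^2 - 9*m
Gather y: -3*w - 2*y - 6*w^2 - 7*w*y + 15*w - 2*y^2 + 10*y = -6*w^2 + 12*w - 2*y^2 + y*(8 - 7*w)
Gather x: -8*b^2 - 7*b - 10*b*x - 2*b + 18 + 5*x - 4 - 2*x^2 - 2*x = -8*b^2 - 9*b - 2*x^2 + x*(3 - 10*b) + 14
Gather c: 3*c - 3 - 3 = 3*c - 6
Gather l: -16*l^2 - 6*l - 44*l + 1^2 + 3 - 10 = -16*l^2 - 50*l - 6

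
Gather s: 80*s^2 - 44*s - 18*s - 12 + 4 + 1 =80*s^2 - 62*s - 7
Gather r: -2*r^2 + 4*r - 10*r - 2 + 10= -2*r^2 - 6*r + 8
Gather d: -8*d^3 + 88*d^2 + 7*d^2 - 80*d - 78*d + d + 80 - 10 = -8*d^3 + 95*d^2 - 157*d + 70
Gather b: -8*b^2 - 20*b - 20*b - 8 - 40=-8*b^2 - 40*b - 48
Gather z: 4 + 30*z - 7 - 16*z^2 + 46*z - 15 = -16*z^2 + 76*z - 18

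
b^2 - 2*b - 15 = (b - 5)*(b + 3)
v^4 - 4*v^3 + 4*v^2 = v^2*(v - 2)^2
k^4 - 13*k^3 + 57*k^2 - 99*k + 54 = (k - 6)*(k - 3)^2*(k - 1)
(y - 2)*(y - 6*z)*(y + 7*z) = y^3 + y^2*z - 2*y^2 - 42*y*z^2 - 2*y*z + 84*z^2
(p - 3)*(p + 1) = p^2 - 2*p - 3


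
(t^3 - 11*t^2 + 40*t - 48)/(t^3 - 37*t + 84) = (t - 4)/(t + 7)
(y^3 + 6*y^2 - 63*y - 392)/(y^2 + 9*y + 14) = (y^2 - y - 56)/(y + 2)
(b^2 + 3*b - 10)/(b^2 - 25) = (b - 2)/(b - 5)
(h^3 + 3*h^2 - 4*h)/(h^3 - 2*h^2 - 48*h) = (-h^2 - 3*h + 4)/(-h^2 + 2*h + 48)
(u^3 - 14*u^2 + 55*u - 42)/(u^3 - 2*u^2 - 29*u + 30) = (u - 7)/(u + 5)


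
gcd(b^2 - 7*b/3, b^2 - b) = b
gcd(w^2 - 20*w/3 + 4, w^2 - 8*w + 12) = w - 6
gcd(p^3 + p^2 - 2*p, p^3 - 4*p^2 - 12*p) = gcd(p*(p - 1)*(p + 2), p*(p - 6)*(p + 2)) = p^2 + 2*p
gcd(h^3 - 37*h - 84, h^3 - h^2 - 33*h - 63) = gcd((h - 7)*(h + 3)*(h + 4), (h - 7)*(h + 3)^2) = h^2 - 4*h - 21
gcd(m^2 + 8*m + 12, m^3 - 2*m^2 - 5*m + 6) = m + 2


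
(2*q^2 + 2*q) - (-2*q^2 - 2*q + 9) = 4*q^2 + 4*q - 9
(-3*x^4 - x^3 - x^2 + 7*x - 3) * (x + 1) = -3*x^5 - 4*x^4 - 2*x^3 + 6*x^2 + 4*x - 3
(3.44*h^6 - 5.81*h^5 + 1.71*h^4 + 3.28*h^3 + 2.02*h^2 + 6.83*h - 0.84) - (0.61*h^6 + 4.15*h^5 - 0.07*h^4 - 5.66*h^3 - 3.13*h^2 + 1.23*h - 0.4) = 2.83*h^6 - 9.96*h^5 + 1.78*h^4 + 8.94*h^3 + 5.15*h^2 + 5.6*h - 0.44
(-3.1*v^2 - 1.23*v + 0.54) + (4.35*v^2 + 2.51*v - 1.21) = 1.25*v^2 + 1.28*v - 0.67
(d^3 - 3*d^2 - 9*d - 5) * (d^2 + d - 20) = d^5 - 2*d^4 - 32*d^3 + 46*d^2 + 175*d + 100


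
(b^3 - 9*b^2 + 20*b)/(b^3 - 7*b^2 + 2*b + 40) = b/(b + 2)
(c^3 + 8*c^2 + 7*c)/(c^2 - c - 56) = c*(c + 1)/(c - 8)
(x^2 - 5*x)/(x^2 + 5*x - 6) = x*(x - 5)/(x^2 + 5*x - 6)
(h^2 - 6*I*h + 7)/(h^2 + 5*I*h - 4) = (h - 7*I)/(h + 4*I)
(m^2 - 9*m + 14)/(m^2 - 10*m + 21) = (m - 2)/(m - 3)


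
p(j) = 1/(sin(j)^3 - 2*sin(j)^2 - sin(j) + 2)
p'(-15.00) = 0.93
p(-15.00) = 0.65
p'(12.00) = -0.52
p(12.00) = 0.55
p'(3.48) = 0.14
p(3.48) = 0.48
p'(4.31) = 10.19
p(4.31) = 2.23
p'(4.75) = -12530.35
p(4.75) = 235.81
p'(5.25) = -4.24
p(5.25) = 1.33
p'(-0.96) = -2.86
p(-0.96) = 1.08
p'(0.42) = 1.10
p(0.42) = 0.75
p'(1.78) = -218.36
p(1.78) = 22.69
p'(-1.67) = 682.84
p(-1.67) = 34.04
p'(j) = (-3*sin(j)^2*cos(j) + 4*sin(j)*cos(j) + cos(j))/(sin(j)^3 - 2*sin(j)^2 - sin(j) + 2)^2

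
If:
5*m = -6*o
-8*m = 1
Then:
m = -1/8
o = 5/48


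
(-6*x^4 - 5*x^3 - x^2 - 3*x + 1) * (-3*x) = 18*x^5 + 15*x^4 + 3*x^3 + 9*x^2 - 3*x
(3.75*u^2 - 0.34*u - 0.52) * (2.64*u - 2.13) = 9.9*u^3 - 8.8851*u^2 - 0.6486*u + 1.1076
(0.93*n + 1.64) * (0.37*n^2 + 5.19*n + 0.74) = 0.3441*n^3 + 5.4335*n^2 + 9.1998*n + 1.2136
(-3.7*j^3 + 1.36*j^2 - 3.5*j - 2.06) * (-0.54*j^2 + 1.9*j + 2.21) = 1.998*j^5 - 7.7644*j^4 - 3.703*j^3 - 2.532*j^2 - 11.649*j - 4.5526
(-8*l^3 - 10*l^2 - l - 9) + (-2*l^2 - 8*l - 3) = -8*l^3 - 12*l^2 - 9*l - 12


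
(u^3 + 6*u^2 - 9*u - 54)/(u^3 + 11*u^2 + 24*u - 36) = (u^2 - 9)/(u^2 + 5*u - 6)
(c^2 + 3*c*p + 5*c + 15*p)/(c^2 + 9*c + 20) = (c + 3*p)/(c + 4)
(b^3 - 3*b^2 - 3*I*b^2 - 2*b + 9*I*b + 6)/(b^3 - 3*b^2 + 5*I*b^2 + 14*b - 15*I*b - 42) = (b - I)/(b + 7*I)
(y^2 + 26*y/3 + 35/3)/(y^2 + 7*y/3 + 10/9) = 3*(y + 7)/(3*y + 2)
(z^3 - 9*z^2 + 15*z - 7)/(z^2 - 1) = (z^2 - 8*z + 7)/(z + 1)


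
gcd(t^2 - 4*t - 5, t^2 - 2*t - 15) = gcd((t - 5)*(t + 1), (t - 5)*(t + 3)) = t - 5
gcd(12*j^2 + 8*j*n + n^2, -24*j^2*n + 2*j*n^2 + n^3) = 6*j + n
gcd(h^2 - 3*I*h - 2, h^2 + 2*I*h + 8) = h - 2*I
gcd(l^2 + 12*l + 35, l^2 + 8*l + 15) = l + 5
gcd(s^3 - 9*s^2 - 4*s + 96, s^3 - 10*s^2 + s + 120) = s^2 - 5*s - 24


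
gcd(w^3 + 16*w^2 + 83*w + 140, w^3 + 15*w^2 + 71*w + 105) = w^2 + 12*w + 35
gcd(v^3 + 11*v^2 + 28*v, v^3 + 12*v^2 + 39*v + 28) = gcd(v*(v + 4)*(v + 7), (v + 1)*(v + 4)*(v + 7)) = v^2 + 11*v + 28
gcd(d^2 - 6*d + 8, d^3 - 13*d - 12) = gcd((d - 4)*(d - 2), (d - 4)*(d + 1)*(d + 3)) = d - 4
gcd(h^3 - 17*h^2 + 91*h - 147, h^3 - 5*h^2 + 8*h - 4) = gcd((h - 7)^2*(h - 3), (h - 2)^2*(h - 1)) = 1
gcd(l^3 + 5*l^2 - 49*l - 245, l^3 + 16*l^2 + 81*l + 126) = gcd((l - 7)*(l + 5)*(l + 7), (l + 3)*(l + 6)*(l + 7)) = l + 7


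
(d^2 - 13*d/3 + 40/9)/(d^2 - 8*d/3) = (d - 5/3)/d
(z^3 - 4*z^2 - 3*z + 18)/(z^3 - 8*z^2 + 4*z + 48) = (z^2 - 6*z + 9)/(z^2 - 10*z + 24)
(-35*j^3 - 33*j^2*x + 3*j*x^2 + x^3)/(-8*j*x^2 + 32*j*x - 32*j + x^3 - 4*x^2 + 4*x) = (35*j^3 + 33*j^2*x - 3*j*x^2 - x^3)/(8*j*x^2 - 32*j*x + 32*j - x^3 + 4*x^2 - 4*x)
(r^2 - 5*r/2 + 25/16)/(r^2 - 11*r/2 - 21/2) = (-16*r^2 + 40*r - 25)/(8*(-2*r^2 + 11*r + 21))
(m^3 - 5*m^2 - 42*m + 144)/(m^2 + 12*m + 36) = (m^2 - 11*m + 24)/(m + 6)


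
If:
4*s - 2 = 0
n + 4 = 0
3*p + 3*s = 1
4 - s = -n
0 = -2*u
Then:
No Solution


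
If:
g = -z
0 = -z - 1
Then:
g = 1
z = -1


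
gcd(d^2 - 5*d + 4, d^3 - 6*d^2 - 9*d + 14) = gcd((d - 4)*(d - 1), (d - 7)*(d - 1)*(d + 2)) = d - 1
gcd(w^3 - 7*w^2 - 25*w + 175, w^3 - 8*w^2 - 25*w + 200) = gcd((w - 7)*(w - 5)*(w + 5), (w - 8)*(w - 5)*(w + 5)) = w^2 - 25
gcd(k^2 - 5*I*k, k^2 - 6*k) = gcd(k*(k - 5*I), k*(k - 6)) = k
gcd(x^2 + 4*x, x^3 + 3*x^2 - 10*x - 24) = x + 4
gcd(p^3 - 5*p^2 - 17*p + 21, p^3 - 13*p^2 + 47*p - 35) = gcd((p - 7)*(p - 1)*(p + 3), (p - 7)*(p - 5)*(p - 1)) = p^2 - 8*p + 7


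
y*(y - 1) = y^2 - y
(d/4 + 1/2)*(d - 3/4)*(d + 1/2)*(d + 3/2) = d^4/4 + 13*d^3/16 + 7*d^2/16 - 33*d/64 - 9/32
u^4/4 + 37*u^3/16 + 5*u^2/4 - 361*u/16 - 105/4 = (u/4 + 1)*(u - 3)*(u + 5/4)*(u + 7)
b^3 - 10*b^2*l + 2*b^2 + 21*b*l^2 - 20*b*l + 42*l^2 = (b + 2)*(b - 7*l)*(b - 3*l)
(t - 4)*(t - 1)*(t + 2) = t^3 - 3*t^2 - 6*t + 8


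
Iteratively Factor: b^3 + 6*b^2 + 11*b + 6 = (b + 3)*(b^2 + 3*b + 2) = (b + 2)*(b + 3)*(b + 1)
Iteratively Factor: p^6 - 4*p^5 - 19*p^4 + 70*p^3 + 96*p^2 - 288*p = (p - 2)*(p^5 - 2*p^4 - 23*p^3 + 24*p^2 + 144*p) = (p - 2)*(p + 3)*(p^4 - 5*p^3 - 8*p^2 + 48*p) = (p - 2)*(p + 3)^2*(p^3 - 8*p^2 + 16*p) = p*(p - 2)*(p + 3)^2*(p^2 - 8*p + 16) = p*(p - 4)*(p - 2)*(p + 3)^2*(p - 4)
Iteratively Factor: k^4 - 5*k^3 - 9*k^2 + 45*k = (k - 5)*(k^3 - 9*k) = (k - 5)*(k - 3)*(k^2 + 3*k) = k*(k - 5)*(k - 3)*(k + 3)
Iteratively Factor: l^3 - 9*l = (l - 3)*(l^2 + 3*l) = l*(l - 3)*(l + 3)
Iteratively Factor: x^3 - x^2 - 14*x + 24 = (x + 4)*(x^2 - 5*x + 6) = (x - 3)*(x + 4)*(x - 2)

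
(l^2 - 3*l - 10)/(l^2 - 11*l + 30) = (l + 2)/(l - 6)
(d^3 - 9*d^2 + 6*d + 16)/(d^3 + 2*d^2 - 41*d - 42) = (d^2 - 10*d + 16)/(d^2 + d - 42)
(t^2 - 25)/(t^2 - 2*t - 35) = (t - 5)/(t - 7)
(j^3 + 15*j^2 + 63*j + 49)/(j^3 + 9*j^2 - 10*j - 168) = (j^2 + 8*j + 7)/(j^2 + 2*j - 24)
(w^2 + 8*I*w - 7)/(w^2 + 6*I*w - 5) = (w + 7*I)/(w + 5*I)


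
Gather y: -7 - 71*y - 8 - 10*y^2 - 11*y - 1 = -10*y^2 - 82*y - 16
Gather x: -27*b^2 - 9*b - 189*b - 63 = -27*b^2 - 198*b - 63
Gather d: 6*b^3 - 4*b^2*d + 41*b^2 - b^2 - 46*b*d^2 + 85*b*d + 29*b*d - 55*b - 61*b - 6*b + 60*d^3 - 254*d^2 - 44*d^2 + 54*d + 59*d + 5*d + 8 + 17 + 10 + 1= 6*b^3 + 40*b^2 - 122*b + 60*d^3 + d^2*(-46*b - 298) + d*(-4*b^2 + 114*b + 118) + 36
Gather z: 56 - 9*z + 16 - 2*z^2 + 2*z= -2*z^2 - 7*z + 72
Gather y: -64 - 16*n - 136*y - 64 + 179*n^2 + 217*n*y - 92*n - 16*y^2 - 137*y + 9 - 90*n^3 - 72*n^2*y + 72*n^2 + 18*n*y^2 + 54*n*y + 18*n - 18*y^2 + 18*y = -90*n^3 + 251*n^2 - 90*n + y^2*(18*n - 34) + y*(-72*n^2 + 271*n - 255) - 119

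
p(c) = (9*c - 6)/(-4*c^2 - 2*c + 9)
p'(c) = (8*c + 2)*(9*c - 6)/(-4*c^2 - 2*c + 9)^2 + 9/(-4*c^2 - 2*c + 9)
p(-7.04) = 0.40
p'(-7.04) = 0.07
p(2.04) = -1.05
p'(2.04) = 0.88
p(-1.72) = -35.42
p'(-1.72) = 701.79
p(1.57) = -2.03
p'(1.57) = 5.15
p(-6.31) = 0.46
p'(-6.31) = 0.10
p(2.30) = -0.88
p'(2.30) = 0.53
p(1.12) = 2.34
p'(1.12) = 19.89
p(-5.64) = 0.53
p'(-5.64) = 0.13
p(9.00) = -0.23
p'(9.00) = 0.02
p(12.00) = -0.17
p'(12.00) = 0.01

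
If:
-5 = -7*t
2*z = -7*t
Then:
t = 5/7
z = -5/2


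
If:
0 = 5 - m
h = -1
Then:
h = -1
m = 5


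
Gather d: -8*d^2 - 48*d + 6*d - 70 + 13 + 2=-8*d^2 - 42*d - 55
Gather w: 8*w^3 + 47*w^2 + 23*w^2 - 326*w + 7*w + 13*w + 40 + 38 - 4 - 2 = 8*w^3 + 70*w^2 - 306*w + 72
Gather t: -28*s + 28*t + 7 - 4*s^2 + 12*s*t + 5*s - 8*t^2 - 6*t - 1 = -4*s^2 - 23*s - 8*t^2 + t*(12*s + 22) + 6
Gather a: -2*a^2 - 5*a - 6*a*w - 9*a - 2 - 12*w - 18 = -2*a^2 + a*(-6*w - 14) - 12*w - 20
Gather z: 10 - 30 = -20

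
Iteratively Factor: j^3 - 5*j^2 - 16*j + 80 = (j + 4)*(j^2 - 9*j + 20) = (j - 5)*(j + 4)*(j - 4)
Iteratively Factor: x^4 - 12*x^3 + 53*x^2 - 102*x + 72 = (x - 2)*(x^3 - 10*x^2 + 33*x - 36) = (x - 4)*(x - 2)*(x^2 - 6*x + 9) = (x - 4)*(x - 3)*(x - 2)*(x - 3)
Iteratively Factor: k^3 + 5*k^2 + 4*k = (k + 1)*(k^2 + 4*k) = (k + 1)*(k + 4)*(k)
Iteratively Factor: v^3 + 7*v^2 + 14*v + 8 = (v + 1)*(v^2 + 6*v + 8) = (v + 1)*(v + 4)*(v + 2)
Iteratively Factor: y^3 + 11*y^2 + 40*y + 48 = (y + 4)*(y^2 + 7*y + 12) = (y + 3)*(y + 4)*(y + 4)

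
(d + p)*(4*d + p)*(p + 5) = 4*d^2*p + 20*d^2 + 5*d*p^2 + 25*d*p + p^3 + 5*p^2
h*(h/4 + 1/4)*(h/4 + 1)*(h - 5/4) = h^4/16 + 15*h^3/64 - 9*h^2/64 - 5*h/16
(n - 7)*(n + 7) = n^2 - 49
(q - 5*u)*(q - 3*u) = q^2 - 8*q*u + 15*u^2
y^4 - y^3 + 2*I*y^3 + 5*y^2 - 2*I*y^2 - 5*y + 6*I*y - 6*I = (y - 1)*(y - 2*I)*(y + I)*(y + 3*I)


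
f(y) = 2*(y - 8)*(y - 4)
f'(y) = 4*y - 24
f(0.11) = 61.38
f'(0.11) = -23.56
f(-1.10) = 92.82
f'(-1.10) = -28.40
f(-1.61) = 107.82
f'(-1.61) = -30.44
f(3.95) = 0.40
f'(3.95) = -8.20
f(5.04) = -6.16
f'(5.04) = -3.84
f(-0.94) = 88.33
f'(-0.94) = -27.76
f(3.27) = 6.91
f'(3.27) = -10.92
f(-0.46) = 75.46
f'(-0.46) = -25.84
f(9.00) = 10.00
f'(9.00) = 12.00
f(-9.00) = 442.00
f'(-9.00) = -60.00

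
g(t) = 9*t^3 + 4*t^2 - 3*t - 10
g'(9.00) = 2256.00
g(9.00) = 6848.00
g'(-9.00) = 2112.00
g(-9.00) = -6220.00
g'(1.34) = 56.20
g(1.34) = 14.82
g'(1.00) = 32.00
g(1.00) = 0.00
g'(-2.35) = 127.31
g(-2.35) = -97.66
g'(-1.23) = 28.01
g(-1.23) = -17.01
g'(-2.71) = 173.61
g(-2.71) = -151.62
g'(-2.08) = 97.17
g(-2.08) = -67.44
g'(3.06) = 274.30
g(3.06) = 276.15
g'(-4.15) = 428.81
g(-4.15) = -571.92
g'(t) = 27*t^2 + 8*t - 3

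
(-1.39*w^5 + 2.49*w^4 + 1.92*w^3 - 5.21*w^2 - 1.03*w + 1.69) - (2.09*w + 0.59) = -1.39*w^5 + 2.49*w^4 + 1.92*w^3 - 5.21*w^2 - 3.12*w + 1.1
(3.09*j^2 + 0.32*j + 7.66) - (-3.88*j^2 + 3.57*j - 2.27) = 6.97*j^2 - 3.25*j + 9.93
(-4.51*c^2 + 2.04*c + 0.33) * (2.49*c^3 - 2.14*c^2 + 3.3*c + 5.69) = -11.2299*c^5 + 14.731*c^4 - 18.4269*c^3 - 19.6361*c^2 + 12.6966*c + 1.8777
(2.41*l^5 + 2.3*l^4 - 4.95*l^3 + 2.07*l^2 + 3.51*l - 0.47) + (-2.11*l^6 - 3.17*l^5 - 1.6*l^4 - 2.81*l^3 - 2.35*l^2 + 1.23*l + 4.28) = -2.11*l^6 - 0.76*l^5 + 0.7*l^4 - 7.76*l^3 - 0.28*l^2 + 4.74*l + 3.81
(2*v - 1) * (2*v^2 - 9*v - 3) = 4*v^3 - 20*v^2 + 3*v + 3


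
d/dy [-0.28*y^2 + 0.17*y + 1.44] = 0.17 - 0.56*y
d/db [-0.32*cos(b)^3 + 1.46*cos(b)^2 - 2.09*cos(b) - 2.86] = (0.96*cos(b)^2 - 2.92*cos(b) + 2.09)*sin(b)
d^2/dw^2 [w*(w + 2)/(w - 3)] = 30/(w^3 - 9*w^2 + 27*w - 27)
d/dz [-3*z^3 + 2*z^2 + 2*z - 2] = -9*z^2 + 4*z + 2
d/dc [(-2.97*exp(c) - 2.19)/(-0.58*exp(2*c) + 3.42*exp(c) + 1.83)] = (-1.7226*exp(2*c) - 2.5404*exp(c) + 2.0547)*exp(c)/(0.3364*exp(4*c) - 3.9672*exp(3*c) + 9.5736*exp(2*c) + 12.5172*exp(c) + 3.3489)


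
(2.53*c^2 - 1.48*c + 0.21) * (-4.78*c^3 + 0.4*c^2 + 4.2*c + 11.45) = -12.0934*c^5 + 8.0864*c^4 + 9.0302*c^3 + 22.8365*c^2 - 16.064*c + 2.4045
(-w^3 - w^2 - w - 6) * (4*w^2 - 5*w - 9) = -4*w^5 + w^4 + 10*w^3 - 10*w^2 + 39*w + 54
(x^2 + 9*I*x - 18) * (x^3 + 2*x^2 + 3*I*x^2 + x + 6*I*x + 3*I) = x^5 + 2*x^4 + 12*I*x^4 - 44*x^3 + 24*I*x^3 - 90*x^2 - 42*I*x^2 - 45*x - 108*I*x - 54*I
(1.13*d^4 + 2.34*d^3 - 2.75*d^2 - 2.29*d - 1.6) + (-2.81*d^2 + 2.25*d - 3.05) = 1.13*d^4 + 2.34*d^3 - 5.56*d^2 - 0.04*d - 4.65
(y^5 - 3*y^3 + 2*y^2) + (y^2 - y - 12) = y^5 - 3*y^3 + 3*y^2 - y - 12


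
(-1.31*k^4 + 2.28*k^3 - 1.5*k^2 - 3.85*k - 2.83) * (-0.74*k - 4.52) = 0.9694*k^5 + 4.234*k^4 - 9.1956*k^3 + 9.629*k^2 + 19.4962*k + 12.7916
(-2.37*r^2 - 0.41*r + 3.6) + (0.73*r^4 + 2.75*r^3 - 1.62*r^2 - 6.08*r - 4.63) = 0.73*r^4 + 2.75*r^3 - 3.99*r^2 - 6.49*r - 1.03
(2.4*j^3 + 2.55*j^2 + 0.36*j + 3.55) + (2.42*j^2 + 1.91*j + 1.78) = 2.4*j^3 + 4.97*j^2 + 2.27*j + 5.33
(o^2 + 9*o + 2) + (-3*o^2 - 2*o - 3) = -2*o^2 + 7*o - 1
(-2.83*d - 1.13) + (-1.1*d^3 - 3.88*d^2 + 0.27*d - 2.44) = -1.1*d^3 - 3.88*d^2 - 2.56*d - 3.57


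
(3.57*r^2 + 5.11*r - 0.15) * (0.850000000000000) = 3.0345*r^2 + 4.3435*r - 0.1275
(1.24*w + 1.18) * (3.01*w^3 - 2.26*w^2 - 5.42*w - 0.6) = 3.7324*w^4 + 0.7494*w^3 - 9.3876*w^2 - 7.1396*w - 0.708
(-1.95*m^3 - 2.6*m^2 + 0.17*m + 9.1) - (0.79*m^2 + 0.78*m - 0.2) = -1.95*m^3 - 3.39*m^2 - 0.61*m + 9.3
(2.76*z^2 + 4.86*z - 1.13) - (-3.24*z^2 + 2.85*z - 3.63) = 6.0*z^2 + 2.01*z + 2.5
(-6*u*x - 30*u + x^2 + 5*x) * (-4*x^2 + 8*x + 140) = 24*u*x^3 + 72*u*x^2 - 1080*u*x - 4200*u - 4*x^4 - 12*x^3 + 180*x^2 + 700*x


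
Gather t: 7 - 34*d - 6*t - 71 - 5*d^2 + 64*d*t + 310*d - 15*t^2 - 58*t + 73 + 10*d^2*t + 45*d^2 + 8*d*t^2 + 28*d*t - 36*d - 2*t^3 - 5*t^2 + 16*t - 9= 40*d^2 + 240*d - 2*t^3 + t^2*(8*d - 20) + t*(10*d^2 + 92*d - 48)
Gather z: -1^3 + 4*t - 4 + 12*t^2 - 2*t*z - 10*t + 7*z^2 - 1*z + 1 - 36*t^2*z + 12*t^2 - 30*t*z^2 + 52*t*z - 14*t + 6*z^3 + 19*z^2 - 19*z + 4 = 24*t^2 - 20*t + 6*z^3 + z^2*(26 - 30*t) + z*(-36*t^2 + 50*t - 20)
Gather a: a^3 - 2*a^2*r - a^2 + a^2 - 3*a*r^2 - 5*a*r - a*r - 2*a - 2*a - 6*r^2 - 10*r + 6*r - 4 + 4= a^3 - 2*a^2*r + a*(-3*r^2 - 6*r - 4) - 6*r^2 - 4*r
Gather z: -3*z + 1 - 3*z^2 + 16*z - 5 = -3*z^2 + 13*z - 4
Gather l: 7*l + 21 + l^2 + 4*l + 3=l^2 + 11*l + 24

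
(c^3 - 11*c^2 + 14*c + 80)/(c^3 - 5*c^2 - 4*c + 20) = (c - 8)/(c - 2)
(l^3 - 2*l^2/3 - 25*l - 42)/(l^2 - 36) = (l^2 + 16*l/3 + 7)/(l + 6)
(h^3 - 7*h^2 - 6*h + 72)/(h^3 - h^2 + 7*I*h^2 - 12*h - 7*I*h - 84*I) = (h - 6)/(h + 7*I)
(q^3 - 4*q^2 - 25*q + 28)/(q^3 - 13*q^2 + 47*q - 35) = (q + 4)/(q - 5)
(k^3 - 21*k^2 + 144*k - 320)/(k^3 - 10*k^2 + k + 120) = (k - 8)/(k + 3)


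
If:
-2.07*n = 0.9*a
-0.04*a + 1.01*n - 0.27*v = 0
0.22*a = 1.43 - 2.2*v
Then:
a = -0.39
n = 0.17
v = 0.69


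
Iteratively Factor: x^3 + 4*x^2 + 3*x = (x + 3)*(x^2 + x) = (x + 1)*(x + 3)*(x)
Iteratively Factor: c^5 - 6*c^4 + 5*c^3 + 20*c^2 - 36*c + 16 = (c + 2)*(c^4 - 8*c^3 + 21*c^2 - 22*c + 8) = (c - 2)*(c + 2)*(c^3 - 6*c^2 + 9*c - 4) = (c - 4)*(c - 2)*(c + 2)*(c^2 - 2*c + 1) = (c - 4)*(c - 2)*(c - 1)*(c + 2)*(c - 1)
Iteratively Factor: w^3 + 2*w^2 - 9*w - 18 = (w - 3)*(w^2 + 5*w + 6) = (w - 3)*(w + 3)*(w + 2)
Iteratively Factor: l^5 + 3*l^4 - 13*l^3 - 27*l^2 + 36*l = (l - 3)*(l^4 + 6*l^3 + 5*l^2 - 12*l) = l*(l - 3)*(l^3 + 6*l^2 + 5*l - 12) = l*(l - 3)*(l + 4)*(l^2 + 2*l - 3) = l*(l - 3)*(l - 1)*(l + 4)*(l + 3)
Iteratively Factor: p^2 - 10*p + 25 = (p - 5)*(p - 5)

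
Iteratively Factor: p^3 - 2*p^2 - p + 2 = (p + 1)*(p^2 - 3*p + 2) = (p - 1)*(p + 1)*(p - 2)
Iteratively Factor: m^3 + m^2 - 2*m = (m - 1)*(m^2 + 2*m) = m*(m - 1)*(m + 2)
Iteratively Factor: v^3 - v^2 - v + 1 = (v - 1)*(v^2 - 1) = (v - 1)^2*(v + 1)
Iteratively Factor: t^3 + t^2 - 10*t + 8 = (t - 2)*(t^2 + 3*t - 4) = (t - 2)*(t + 4)*(t - 1)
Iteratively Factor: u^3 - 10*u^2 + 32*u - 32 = (u - 2)*(u^2 - 8*u + 16) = (u - 4)*(u - 2)*(u - 4)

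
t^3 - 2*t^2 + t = t*(t - 1)^2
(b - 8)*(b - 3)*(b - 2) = b^3 - 13*b^2 + 46*b - 48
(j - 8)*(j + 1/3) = j^2 - 23*j/3 - 8/3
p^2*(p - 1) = p^3 - p^2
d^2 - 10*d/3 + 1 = (d - 3)*(d - 1/3)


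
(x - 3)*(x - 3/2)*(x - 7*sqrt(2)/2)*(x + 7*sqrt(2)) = x^4 - 9*x^3/2 + 7*sqrt(2)*x^3/2 - 89*x^2/2 - 63*sqrt(2)*x^2/4 + 63*sqrt(2)*x/4 + 441*x/2 - 441/2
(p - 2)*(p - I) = p^2 - 2*p - I*p + 2*I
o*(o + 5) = o^2 + 5*o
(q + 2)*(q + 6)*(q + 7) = q^3 + 15*q^2 + 68*q + 84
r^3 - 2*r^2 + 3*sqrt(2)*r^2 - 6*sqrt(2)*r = r*(r - 2)*(r + 3*sqrt(2))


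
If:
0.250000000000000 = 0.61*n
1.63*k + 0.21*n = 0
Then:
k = -0.05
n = 0.41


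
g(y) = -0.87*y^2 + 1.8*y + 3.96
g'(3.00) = -3.42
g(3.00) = 1.53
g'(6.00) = -8.64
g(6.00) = -16.56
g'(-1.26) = 3.99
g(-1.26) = 0.31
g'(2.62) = -2.76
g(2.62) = 2.70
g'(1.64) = -1.05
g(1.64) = 4.57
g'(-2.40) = 5.98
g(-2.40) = -5.37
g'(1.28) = -0.43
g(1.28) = 4.84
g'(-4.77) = 10.10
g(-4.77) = -24.42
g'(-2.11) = 5.47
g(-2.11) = -3.71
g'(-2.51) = 6.17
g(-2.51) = -6.04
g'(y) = 1.8 - 1.74*y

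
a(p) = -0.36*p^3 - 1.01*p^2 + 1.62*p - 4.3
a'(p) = -1.08*p^2 - 2.02*p + 1.62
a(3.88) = -34.25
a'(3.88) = -22.48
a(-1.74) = -8.28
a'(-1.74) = 1.86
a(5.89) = -103.36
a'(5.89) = -47.75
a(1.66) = -6.04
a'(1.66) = -4.71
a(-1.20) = -7.08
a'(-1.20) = 2.49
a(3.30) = -22.89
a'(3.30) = -16.81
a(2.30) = -10.30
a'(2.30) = -8.74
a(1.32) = -4.75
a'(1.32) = -2.93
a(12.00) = -752.38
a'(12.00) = -178.14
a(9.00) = -333.97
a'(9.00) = -104.04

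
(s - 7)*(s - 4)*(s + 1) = s^3 - 10*s^2 + 17*s + 28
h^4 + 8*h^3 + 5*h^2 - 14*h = h*(h - 1)*(h + 2)*(h + 7)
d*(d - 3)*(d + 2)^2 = d^4 + d^3 - 8*d^2 - 12*d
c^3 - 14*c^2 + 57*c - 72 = (c - 8)*(c - 3)^2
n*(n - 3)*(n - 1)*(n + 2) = n^4 - 2*n^3 - 5*n^2 + 6*n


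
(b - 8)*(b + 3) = b^2 - 5*b - 24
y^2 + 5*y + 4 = (y + 1)*(y + 4)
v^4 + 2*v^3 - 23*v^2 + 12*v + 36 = (v - 3)*(v - 2)*(v + 1)*(v + 6)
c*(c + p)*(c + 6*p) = c^3 + 7*c^2*p + 6*c*p^2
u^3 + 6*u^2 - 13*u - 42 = (u - 3)*(u + 2)*(u + 7)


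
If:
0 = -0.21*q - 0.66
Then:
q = -3.14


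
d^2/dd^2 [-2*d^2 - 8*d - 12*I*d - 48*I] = -4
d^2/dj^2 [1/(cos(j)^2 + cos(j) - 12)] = (-4*sin(j)^4 + 51*sin(j)^2 - 33*cos(j)/4 - 3*cos(3*j)/4 - 21)/((cos(j) - 3)^3*(cos(j) + 4)^3)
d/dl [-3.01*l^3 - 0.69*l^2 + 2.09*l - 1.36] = -9.03*l^2 - 1.38*l + 2.09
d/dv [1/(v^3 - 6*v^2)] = 3*(4 - v)/(v^3*(v - 6)^2)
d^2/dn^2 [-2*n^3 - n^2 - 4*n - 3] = -12*n - 2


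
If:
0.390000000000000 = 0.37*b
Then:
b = 1.05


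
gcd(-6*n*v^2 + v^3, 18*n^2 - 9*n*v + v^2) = -6*n + v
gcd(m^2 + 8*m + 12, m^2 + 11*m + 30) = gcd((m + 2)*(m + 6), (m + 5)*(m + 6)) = m + 6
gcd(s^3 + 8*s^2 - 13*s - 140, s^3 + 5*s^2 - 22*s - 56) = s^2 + 3*s - 28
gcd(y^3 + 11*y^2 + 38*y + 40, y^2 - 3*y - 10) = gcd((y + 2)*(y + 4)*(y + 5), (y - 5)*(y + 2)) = y + 2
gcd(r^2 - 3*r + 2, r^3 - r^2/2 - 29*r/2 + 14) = r - 1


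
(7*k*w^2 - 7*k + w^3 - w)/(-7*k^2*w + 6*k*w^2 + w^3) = (w^2 - 1)/(w*(-k + w))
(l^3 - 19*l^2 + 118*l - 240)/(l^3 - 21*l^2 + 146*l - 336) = (l - 5)/(l - 7)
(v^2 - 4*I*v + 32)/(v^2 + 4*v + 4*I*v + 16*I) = (v - 8*I)/(v + 4)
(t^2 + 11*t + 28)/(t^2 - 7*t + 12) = (t^2 + 11*t + 28)/(t^2 - 7*t + 12)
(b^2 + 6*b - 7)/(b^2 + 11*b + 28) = (b - 1)/(b + 4)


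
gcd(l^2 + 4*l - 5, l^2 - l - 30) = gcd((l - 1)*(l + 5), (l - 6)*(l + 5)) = l + 5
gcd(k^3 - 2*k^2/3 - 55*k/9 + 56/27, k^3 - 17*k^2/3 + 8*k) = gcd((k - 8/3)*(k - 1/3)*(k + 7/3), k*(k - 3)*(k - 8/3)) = k - 8/3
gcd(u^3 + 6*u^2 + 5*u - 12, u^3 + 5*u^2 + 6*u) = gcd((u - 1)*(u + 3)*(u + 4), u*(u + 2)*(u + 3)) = u + 3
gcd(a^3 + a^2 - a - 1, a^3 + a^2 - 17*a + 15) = a - 1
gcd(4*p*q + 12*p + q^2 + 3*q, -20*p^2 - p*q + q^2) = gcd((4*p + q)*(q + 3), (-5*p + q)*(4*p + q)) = 4*p + q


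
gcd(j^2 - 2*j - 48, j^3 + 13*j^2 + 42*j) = j + 6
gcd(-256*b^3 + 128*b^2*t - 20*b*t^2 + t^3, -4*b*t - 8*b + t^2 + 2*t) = -4*b + t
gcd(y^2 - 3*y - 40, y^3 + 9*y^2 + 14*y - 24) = 1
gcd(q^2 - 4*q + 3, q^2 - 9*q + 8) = q - 1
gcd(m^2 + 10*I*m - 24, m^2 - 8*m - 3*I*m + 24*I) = 1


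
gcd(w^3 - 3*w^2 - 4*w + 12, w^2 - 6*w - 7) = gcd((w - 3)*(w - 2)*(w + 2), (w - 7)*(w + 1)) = 1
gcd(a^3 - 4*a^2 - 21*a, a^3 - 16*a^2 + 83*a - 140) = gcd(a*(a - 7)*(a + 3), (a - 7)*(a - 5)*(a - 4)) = a - 7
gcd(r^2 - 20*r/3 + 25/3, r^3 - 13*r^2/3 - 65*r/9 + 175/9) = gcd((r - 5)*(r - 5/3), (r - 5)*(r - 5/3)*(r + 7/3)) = r^2 - 20*r/3 + 25/3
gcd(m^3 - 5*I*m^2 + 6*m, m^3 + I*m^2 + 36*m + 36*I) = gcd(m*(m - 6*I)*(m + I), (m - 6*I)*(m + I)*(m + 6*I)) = m^2 - 5*I*m + 6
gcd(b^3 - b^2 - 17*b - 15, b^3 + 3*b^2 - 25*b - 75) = b^2 - 2*b - 15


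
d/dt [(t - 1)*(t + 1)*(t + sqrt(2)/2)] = 3*t^2 + sqrt(2)*t - 1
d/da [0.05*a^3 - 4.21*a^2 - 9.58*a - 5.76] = 0.15*a^2 - 8.42*a - 9.58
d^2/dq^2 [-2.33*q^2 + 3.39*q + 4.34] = -4.66000000000000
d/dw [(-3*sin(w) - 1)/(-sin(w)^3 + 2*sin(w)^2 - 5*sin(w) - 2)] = (-6*sin(w)^3 + 3*sin(w)^2 + 4*sin(w) + 1)*cos(w)/(sin(w)^3 - 2*sin(w)^2 + 5*sin(w) + 2)^2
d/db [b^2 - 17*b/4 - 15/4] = 2*b - 17/4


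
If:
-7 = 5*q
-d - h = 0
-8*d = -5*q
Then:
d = -7/8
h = 7/8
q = -7/5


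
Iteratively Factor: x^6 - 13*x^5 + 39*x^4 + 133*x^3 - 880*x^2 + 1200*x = (x)*(x^5 - 13*x^4 + 39*x^3 + 133*x^2 - 880*x + 1200) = x*(x + 4)*(x^4 - 17*x^3 + 107*x^2 - 295*x + 300) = x*(x - 4)*(x + 4)*(x^3 - 13*x^2 + 55*x - 75) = x*(x - 5)*(x - 4)*(x + 4)*(x^2 - 8*x + 15) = x*(x - 5)*(x - 4)*(x - 3)*(x + 4)*(x - 5)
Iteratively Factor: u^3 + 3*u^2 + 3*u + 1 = (u + 1)*(u^2 + 2*u + 1) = (u + 1)^2*(u + 1)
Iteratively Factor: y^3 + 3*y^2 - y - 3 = (y + 3)*(y^2 - 1) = (y + 1)*(y + 3)*(y - 1)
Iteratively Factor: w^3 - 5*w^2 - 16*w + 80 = (w + 4)*(w^2 - 9*w + 20) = (w - 4)*(w + 4)*(w - 5)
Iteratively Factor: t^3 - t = (t)*(t^2 - 1) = t*(t + 1)*(t - 1)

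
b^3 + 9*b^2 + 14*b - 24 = (b - 1)*(b + 4)*(b + 6)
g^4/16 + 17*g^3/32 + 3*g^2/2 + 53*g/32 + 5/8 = (g/4 + 1/4)*(g/4 + 1)*(g + 1)*(g + 5/2)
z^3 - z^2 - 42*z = z*(z - 7)*(z + 6)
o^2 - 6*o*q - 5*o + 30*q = (o - 5)*(o - 6*q)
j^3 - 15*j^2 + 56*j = j*(j - 8)*(j - 7)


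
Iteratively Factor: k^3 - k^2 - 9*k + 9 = (k - 1)*(k^2 - 9) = (k - 3)*(k - 1)*(k + 3)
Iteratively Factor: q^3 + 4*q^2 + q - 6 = (q + 3)*(q^2 + q - 2) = (q - 1)*(q + 3)*(q + 2)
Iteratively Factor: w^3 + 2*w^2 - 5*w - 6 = (w + 1)*(w^2 + w - 6) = (w - 2)*(w + 1)*(w + 3)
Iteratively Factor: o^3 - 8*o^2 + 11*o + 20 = (o - 5)*(o^2 - 3*o - 4) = (o - 5)*(o + 1)*(o - 4)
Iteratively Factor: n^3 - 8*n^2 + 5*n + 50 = (n + 2)*(n^2 - 10*n + 25) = (n - 5)*(n + 2)*(n - 5)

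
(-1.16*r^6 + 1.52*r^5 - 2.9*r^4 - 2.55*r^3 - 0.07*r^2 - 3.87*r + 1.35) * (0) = 0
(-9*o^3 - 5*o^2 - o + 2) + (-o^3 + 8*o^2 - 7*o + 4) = -10*o^3 + 3*o^2 - 8*o + 6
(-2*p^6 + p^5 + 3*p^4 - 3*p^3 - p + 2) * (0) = 0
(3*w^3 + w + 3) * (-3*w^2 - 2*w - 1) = -9*w^5 - 6*w^4 - 6*w^3 - 11*w^2 - 7*w - 3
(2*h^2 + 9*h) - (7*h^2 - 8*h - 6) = -5*h^2 + 17*h + 6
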